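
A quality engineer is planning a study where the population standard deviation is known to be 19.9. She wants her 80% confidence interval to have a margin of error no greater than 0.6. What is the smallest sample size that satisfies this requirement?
n ≥ 1808

For margin E ≤ 0.6:
n ≥ (z* · σ / E)²
n ≥ (1.282 · 19.9 / 0.6)²
n ≥ 1807.92

Minimum n = 1808 (rounding up)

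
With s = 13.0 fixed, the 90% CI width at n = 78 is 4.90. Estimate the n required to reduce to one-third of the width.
n ≈ 702

CI width ∝ 1/√n
To reduce width by factor 3, need √n to grow by 3 → need 3² = 9 times as many samples.

Current: n = 78, width = 4.90
New: n = 702, width ≈ 1.62

Width reduced by factor of 4.90/1.62 = 3.02.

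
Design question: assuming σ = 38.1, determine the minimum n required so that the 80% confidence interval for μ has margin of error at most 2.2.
n ≥ 493

For margin E ≤ 2.2:
n ≥ (z* · σ / E)²
n ≥ (1.282 · 38.1 / 2.2)²
n ≥ 492.92

Minimum n = 493 (rounding up)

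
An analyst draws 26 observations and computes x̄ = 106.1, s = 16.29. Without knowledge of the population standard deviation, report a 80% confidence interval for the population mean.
(101.90, 110.30)

t-interval (σ unknown):
df = n - 1 = 25
t* = 1.316 for 80% confidence

Margin of error = t* · s/√n = 1.316 · 16.29/√26 = 4.20

CI: (101.90, 110.30)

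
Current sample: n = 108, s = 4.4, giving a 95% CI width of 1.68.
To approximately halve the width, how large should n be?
n ≈ 432

CI width ∝ 1/√n
To reduce width by factor 2, need √n to grow by 2 → need 2² = 4 times as many samples.

Current: n = 108, width = 1.68
New: n = 432, width ≈ 0.83

Width reduced by factor of 1.68/0.83 = 2.02.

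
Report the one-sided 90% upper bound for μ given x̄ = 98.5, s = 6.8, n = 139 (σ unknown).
μ ≤ 99.24

Upper bound (one-sided):
t* = 1.288 (one-sided for 90%)
Upper bound = x̄ + t* · s/√n = 98.5 + 1.288 · 6.8/√139 = 99.24

We are 90% confident that μ ≤ 99.24.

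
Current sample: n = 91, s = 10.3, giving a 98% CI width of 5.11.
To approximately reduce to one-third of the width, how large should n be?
n ≈ 819

CI width ∝ 1/√n
To reduce width by factor 3, need √n to grow by 3 → need 3² = 9 times as many samples.

Current: n = 91, width = 5.11
New: n = 819, width ≈ 1.68

Width reduced by factor of 5.11/1.68 = 3.04.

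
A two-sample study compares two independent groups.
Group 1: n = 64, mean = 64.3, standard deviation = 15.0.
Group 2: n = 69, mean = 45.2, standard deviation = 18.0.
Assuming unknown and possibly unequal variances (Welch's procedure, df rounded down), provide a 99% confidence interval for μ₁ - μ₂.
(11.61, 26.59)

Difference: x̄₁ - x̄₂ = 19.10
SE = √(s₁²/n₁ + s₂²/n₂) = √(15.0²/64 + 18.0²/69) = 2.8655
df = 129.55 → 129 (Welch–Satterthwaite, rounded down)
t* = 2.614

CI: 19.10 ± 2.614 · 2.8655 = 19.10 ± 7.49 = (11.61, 26.59)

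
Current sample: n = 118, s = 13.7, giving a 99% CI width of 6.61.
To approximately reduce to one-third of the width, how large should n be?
n ≈ 1062

CI width ∝ 1/√n
To reduce width by factor 3, need √n to grow by 3 → need 3² = 9 times as many samples.

Current: n = 118, width = 6.61
New: n = 1062, width ≈ 2.17

Width reduced by factor of 6.61/2.17 = 3.05.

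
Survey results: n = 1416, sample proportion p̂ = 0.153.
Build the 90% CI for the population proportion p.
(0.137, 0.169)

Proportion CI:
SE = √(p̂(1-p̂)/n) = √(0.153 · 0.847 / 1416) = 0.00957

z* = 1.645
Margin = z* · SE = 1.645 · 0.00957 = 0.0157

CI: 0.153 ± 0.0157 = (0.137, 0.169)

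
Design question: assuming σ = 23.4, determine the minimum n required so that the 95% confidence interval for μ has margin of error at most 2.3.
n ≥ 398

For margin E ≤ 2.3:
n ≥ (z* · σ / E)²
n ≥ (1.960 · 23.4 / 2.3)²
n ≥ 397.64

Minimum n = 398 (rounding up)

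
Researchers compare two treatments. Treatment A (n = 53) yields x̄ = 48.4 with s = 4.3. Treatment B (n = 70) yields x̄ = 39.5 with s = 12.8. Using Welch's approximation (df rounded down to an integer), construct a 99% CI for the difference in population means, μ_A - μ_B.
(4.58, 13.22)

Difference: x̄₁ - x̄₂ = 8.90
SE = √(s₁²/n₁ + s₂²/n₂) = √(4.3²/53 + 12.8²/70) = 1.6400
df = 88.49 → 88 (Welch–Satterthwaite, rounded down)
t* = 2.633

CI: 8.90 ± 2.633 · 1.6400 = 8.90 ± 4.32 = (4.58, 13.22)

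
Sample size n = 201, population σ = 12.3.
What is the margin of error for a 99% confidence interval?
Margin of error = 2.23

Margin of error = z* · σ/√n
= 2.576 · 12.3/√201
= 2.576 · 12.3/14.1774
= 2.23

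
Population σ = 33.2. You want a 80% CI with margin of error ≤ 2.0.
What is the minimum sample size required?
n ≥ 453

For margin E ≤ 2.0:
n ≥ (z* · σ / E)²
n ≥ (1.282 · 33.2 / 2.0)²
n ≥ 452.89

Minimum n = 453 (rounding up)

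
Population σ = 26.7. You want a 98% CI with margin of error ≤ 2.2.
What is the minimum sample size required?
n ≥ 797

For margin E ≤ 2.2:
n ≥ (z* · σ / E)²
n ≥ (2.326 · 26.7 / 2.2)²
n ≥ 796.89

Minimum n = 797 (rounding up)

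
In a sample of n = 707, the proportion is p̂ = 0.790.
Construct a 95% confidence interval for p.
(0.760, 0.820)

Proportion CI:
SE = √(p̂(1-p̂)/n) = √(0.790 · 0.210 / 707) = 0.01532

z* = 1.960
Margin = z* · SE = 1.960 · 0.01532 = 0.0300

CI: 0.790 ± 0.0300 = (0.760, 0.820)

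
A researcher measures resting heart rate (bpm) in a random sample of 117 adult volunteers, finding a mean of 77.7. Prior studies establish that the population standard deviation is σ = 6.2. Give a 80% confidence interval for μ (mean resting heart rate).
(76.97, 78.43)

z-interval (σ known):
z* = 1.282 for 80% confidence

Margin of error = z* · σ/√n = 1.282 · 6.2/√117 = 0.73

CI: (77.7 - 0.73, 77.7 + 0.73) = (76.97, 78.43)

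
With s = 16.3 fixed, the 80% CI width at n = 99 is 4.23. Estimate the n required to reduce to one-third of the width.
n ≈ 891

CI width ∝ 1/√n
To reduce width by factor 3, need √n to grow by 3 → need 3² = 9 times as many samples.

Current: n = 99, width = 4.23
New: n = 891, width ≈ 1.40

Width reduced by factor of 4.23/1.40 = 3.02.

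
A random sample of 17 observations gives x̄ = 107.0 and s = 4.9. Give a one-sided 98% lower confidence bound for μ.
μ ≥ 104.34

Lower bound (one-sided):
t* = 2.235 (one-sided for 98%)
Lower bound = x̄ - t* · s/√n = 107.0 - 2.235 · 4.9/√17 = 104.34

We are 98% confident that μ ≥ 104.34.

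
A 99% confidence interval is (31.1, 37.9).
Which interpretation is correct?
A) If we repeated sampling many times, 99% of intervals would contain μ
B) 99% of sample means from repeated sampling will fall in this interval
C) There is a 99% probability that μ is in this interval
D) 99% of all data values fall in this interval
A

A) Correct — this is the frequentist long-run coverage interpretation.
B) Wrong — coverage applies to intervals containing μ, not to future x̄ values.
C) Wrong — μ is fixed; the randomness lives in the interval, not in μ.
D) Wrong — a CI is about the parameter μ, not individual data values.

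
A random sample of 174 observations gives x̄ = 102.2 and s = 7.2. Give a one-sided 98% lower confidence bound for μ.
μ ≥ 101.07

Lower bound (one-sided):
t* = 2.069 (one-sided for 98%)
Lower bound = x̄ - t* · s/√n = 102.2 - 2.069 · 7.2/√174 = 101.07

We are 98% confident that μ ≥ 101.07.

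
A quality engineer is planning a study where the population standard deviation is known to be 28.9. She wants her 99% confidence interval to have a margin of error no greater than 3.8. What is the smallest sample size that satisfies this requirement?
n ≥ 384

For margin E ≤ 3.8:
n ≥ (z* · σ / E)²
n ≥ (2.576 · 28.9 / 3.8)²
n ≥ 383.81

Minimum n = 384 (rounding up)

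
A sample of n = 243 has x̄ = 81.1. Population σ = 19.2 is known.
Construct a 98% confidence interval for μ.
(78.24, 83.96)

z-interval (σ known):
z* = 2.326 for 98% confidence

Margin of error = z* · σ/√n = 2.326 · 19.2/√243 = 2.86

CI: (81.1 - 2.86, 81.1 + 2.86) = (78.24, 83.96)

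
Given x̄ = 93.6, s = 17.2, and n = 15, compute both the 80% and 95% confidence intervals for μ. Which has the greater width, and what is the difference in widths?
95% CI is wider by 7.10

df = 14
80% CI: t* = 1.345, (87.63, 99.57), width = 2 · t* · s/√n = 11.95
95% CI: t* = 2.145, (84.07, 103.13), width = 2 · t* · s/√n = 19.05

The 95% CI is wider by 19.05 - 11.95 = 7.10.
Higher confidence requires a wider interval.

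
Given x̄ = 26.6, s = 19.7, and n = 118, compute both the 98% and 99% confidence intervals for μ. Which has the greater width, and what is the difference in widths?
99% CI is wider by 0.94

df = 117
98% CI: t* = 2.359, (22.32, 30.88), width = 2 · t* · s/√n = 8.56
99% CI: t* = 2.619, (21.85, 31.35), width = 2 · t* · s/√n = 9.50

The 99% CI is wider by 9.50 - 8.56 = 0.94.
Higher confidence requires a wider interval.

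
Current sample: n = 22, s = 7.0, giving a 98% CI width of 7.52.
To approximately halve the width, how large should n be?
n ≈ 88

CI width ∝ 1/√n
To reduce width by factor 2, need √n to grow by 2 → need 2² = 4 times as many samples.

Current: n = 22, width = 7.52
New: n = 88, width ≈ 3.54

Width reduced by factor of 7.52/3.54 = 2.12.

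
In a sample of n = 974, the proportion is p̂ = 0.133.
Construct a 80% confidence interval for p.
(0.119, 0.147)

Proportion CI:
SE = √(p̂(1-p̂)/n) = √(0.133 · 0.867 / 974) = 0.01088

z* = 1.282
Margin = z* · SE = 1.282 · 0.01088 = 0.0139

CI: 0.133 ± 0.0139 = (0.119, 0.147)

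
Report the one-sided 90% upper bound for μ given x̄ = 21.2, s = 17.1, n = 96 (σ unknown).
μ ≤ 23.45

Upper bound (one-sided):
t* = 1.291 (one-sided for 90%)
Upper bound = x̄ + t* · s/√n = 21.2 + 1.291 · 17.1/√96 = 23.45

We are 90% confident that μ ≤ 23.45.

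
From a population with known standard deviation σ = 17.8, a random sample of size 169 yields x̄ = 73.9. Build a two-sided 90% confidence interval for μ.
(71.65, 76.15)

z-interval (σ known):
z* = 1.645 for 90% confidence

Margin of error = z* · σ/√n = 1.645 · 17.8/√169 = 2.25

CI: (73.9 - 2.25, 73.9 + 2.25) = (71.65, 76.15)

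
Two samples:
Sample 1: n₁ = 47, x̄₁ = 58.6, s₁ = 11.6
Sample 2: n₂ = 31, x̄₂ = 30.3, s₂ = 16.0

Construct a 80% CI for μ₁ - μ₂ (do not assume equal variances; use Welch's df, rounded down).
(23.97, 32.63)

Difference: x̄₁ - x̄₂ = 28.30
SE = √(s₁²/n₁ + s₂²/n₂) = √(11.6²/47 + 16.0²/31) = 3.3348
df = 50.45 → 50 (Welch–Satterthwaite, rounded down)
t* = 1.299

CI: 28.30 ± 1.299 · 3.3348 = 28.30 ± 4.33 = (23.97, 32.63)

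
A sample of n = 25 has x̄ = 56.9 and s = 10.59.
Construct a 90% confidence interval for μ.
(53.28, 60.52)

t-interval (σ unknown):
df = n - 1 = 24
t* = 1.711 for 90% confidence

Margin of error = t* · s/√n = 1.711 · 10.59/√25 = 3.62

CI: (53.28, 60.52)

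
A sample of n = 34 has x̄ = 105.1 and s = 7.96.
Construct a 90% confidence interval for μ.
(102.79, 107.41)

t-interval (σ unknown):
df = n - 1 = 33
t* = 1.692 for 90% confidence

Margin of error = t* · s/√n = 1.692 · 7.96/√34 = 2.31

CI: (102.79, 107.41)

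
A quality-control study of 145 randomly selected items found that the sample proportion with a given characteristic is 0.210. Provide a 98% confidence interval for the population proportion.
(0.131, 0.289)

Proportion CI:
SE = √(p̂(1-p̂)/n) = √(0.210 · 0.790 / 145) = 0.03383

z* = 2.326
Margin = z* · SE = 2.326 · 0.03383 = 0.0787

CI: 0.210 ± 0.0787 = (0.131, 0.289)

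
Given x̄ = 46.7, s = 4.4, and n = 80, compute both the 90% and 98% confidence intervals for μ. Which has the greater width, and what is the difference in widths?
98% CI is wider by 0.70

df = 79
90% CI: t* = 1.664, (45.88, 47.52), width = 2 · t* · s/√n = 1.64
98% CI: t* = 2.374, (45.53, 47.87), width = 2 · t* · s/√n = 2.34

The 98% CI is wider by 2.34 - 1.64 = 0.70.
Higher confidence requires a wider interval.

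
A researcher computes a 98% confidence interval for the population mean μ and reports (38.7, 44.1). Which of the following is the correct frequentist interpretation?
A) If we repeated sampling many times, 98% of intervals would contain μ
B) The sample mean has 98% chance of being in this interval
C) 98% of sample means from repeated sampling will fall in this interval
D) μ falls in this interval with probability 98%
A

A) Correct — this is the frequentist long-run coverage interpretation.
B) Wrong — x̄ is observed and sits in the interval by construction.
C) Wrong — coverage applies to intervals containing μ, not to future x̄ values.
D) Wrong — μ is fixed; the randomness lives in the interval, not in μ.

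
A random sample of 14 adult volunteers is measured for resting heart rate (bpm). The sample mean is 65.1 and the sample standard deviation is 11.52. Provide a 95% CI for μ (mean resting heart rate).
(58.45, 71.75)

t-interval (σ unknown):
df = n - 1 = 13
t* = 2.160 for 95% confidence

Margin of error = t* · s/√n = 2.160 · 11.52/√14 = 6.65

CI: (58.45, 71.75)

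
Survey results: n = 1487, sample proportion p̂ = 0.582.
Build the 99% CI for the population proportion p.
(0.549, 0.615)

Proportion CI:
SE = √(p̂(1-p̂)/n) = √(0.582 · 0.418 / 1487) = 0.01279

z* = 2.576
Margin = z* · SE = 2.576 · 0.01279 = 0.0329

CI: 0.582 ± 0.0329 = (0.549, 0.615)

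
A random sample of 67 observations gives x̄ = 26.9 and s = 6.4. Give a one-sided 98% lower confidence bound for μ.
μ ≥ 25.26

Lower bound (one-sided):
t* = 2.095 (one-sided for 98%)
Lower bound = x̄ - t* · s/√n = 26.9 - 2.095 · 6.4/√67 = 25.26

We are 98% confident that μ ≥ 25.26.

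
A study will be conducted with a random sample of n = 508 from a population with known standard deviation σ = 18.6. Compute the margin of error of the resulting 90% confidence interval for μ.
Margin of error = 1.36

Margin of error = z* · σ/√n
= 1.645 · 18.6/√508
= 1.645 · 18.6/22.5389
= 1.36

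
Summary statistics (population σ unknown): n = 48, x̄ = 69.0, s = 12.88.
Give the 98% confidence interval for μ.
(64.52, 73.48)

t-interval (σ unknown):
df = n - 1 = 47
t* = 2.408 for 98% confidence

Margin of error = t* · s/√n = 2.408 · 12.88/√48 = 4.48

CI: (64.52, 73.48)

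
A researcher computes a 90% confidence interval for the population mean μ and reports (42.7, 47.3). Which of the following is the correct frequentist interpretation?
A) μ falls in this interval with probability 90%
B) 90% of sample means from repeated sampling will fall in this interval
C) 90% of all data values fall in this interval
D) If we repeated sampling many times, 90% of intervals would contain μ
D

A) Wrong — μ is fixed; the randomness lives in the interval, not in μ.
B) Wrong — coverage applies to intervals containing μ, not to future x̄ values.
C) Wrong — a CI is about the parameter μ, not individual data values.
D) Correct — this is the frequentist long-run coverage interpretation.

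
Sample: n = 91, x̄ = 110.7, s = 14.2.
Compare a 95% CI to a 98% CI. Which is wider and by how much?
98% CI is wider by 1.13

df = 90
95% CI: t* = 1.987, (107.74, 113.66), width = 2 · t* · s/√n = 5.92
98% CI: t* = 2.368, (107.18, 114.22), width = 2 · t* · s/√n = 7.05

The 98% CI is wider by 7.05 - 5.92 = 1.13.
Higher confidence requires a wider interval.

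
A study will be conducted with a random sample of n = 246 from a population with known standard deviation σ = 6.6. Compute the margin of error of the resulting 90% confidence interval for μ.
Margin of error = 0.69

Margin of error = z* · σ/√n
= 1.645 · 6.6/√246
= 1.645 · 6.6/15.6844
= 0.69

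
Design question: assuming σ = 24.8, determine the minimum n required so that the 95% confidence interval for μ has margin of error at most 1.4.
n ≥ 1206

For margin E ≤ 1.4:
n ≥ (z* · σ / E)²
n ≥ (1.960 · 24.8 / 1.4)²
n ≥ 1205.48

Minimum n = 1206 (rounding up)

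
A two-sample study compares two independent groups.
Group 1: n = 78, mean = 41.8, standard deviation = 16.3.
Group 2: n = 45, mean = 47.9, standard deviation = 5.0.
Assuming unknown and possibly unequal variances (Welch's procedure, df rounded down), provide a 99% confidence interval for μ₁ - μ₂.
(-11.33, -0.87)

Difference: x̄₁ - x̄₂ = -6.10
SE = √(s₁²/n₁ + s₂²/n₂) = √(16.3²/78 + 5.0²/45) = 1.9904
df = 99.53 → 99 (Welch–Satterthwaite, rounded down)
t* = 2.626

CI: -6.10 ± 2.626 · 1.9904 = -6.10 ± 5.23 = (-11.33, -0.87)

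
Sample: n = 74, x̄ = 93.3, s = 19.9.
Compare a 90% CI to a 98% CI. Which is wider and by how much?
98% CI is wider by 3.30

df = 73
90% CI: t* = 1.666, (89.45, 97.15), width = 2 · t* · s/√n = 7.71
98% CI: t* = 2.379, (87.80, 98.80), width = 2 · t* · s/√n = 11.01

The 98% CI is wider by 11.01 - 7.71 = 3.30.
Higher confidence requires a wider interval.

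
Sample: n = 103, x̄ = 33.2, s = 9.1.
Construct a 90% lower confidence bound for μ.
μ ≥ 32.04

Lower bound (one-sided):
t* = 1.290 (one-sided for 90%)
Lower bound = x̄ - t* · s/√n = 33.2 - 1.290 · 9.1/√103 = 32.04

We are 90% confident that μ ≥ 32.04.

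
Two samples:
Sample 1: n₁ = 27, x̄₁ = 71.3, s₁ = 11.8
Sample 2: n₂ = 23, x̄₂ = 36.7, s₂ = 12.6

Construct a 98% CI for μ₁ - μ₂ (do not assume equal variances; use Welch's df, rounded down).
(26.22, 42.98)

Difference: x̄₁ - x̄₂ = 34.60
SE = √(s₁²/n₁ + s₂²/n₂) = √(11.8²/27 + 12.6²/23) = 3.4727
df = 45.61 → 45 (Welch–Satterthwaite, rounded down)
t* = 2.412

CI: 34.60 ± 2.412 · 3.4727 = 34.60 ± 8.38 = (26.22, 42.98)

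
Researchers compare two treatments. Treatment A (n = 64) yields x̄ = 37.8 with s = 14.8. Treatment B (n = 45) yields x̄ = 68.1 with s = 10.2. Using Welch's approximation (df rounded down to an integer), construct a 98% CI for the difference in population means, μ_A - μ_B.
(-35.96, -24.64)

Difference: x̄₁ - x̄₂ = -30.30
SE = √(s₁²/n₁ + s₂²/n₂) = √(14.8²/64 + 10.2²/45) = 2.3947
df = 106.97 → 106 (Welch–Satterthwaite, rounded down)
t* = 2.362

CI: -30.30 ± 2.362 · 2.3947 = -30.30 ± 5.66 = (-35.96, -24.64)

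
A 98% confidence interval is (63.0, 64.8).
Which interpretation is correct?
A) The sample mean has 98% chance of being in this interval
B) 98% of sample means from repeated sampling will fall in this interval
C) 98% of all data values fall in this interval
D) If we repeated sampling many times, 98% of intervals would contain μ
D

A) Wrong — x̄ is observed and sits in the interval by construction.
B) Wrong — coverage applies to intervals containing μ, not to future x̄ values.
C) Wrong — a CI is about the parameter μ, not individual data values.
D) Correct — this is the frequentist long-run coverage interpretation.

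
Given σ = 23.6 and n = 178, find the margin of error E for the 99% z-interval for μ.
Margin of error = 4.56

Margin of error = z* · σ/√n
= 2.576 · 23.6/√178
= 2.576 · 23.6/13.3417
= 4.56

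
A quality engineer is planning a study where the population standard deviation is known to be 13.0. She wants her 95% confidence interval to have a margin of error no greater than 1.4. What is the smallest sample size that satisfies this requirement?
n ≥ 332

For margin E ≤ 1.4:
n ≥ (z* · σ / E)²
n ≥ (1.960 · 13.0 / 1.4)²
n ≥ 331.24

Minimum n = 332 (rounding up)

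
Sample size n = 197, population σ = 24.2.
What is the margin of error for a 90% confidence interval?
Margin of error = 2.84

Margin of error = z* · σ/√n
= 1.645 · 24.2/√197
= 1.645 · 24.2/14.0357
= 2.84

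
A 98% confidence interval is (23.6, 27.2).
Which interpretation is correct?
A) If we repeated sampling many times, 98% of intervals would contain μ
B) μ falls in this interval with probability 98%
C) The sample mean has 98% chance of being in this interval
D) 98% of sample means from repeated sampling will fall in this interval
A

A) Correct — this is the frequentist long-run coverage interpretation.
B) Wrong — μ is fixed; the randomness lives in the interval, not in μ.
C) Wrong — x̄ is observed and sits in the interval by construction.
D) Wrong — coverage applies to intervals containing μ, not to future x̄ values.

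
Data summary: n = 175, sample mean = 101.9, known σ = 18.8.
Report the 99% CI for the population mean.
(98.24, 105.56)

z-interval (σ known):
z* = 2.576 for 99% confidence

Margin of error = z* · σ/√n = 2.576 · 18.8/√175 = 3.66

CI: (101.9 - 3.66, 101.9 + 3.66) = (98.24, 105.56)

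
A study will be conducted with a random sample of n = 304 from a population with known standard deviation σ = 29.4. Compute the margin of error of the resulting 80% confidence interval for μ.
Margin of error = 2.16

Margin of error = z* · σ/√n
= 1.282 · 29.4/√304
= 1.282 · 29.4/17.4356
= 2.16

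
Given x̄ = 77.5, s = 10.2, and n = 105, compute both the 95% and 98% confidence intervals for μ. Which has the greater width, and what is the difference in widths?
98% CI is wider by 0.75

df = 104
95% CI: t* = 1.983, (75.53, 79.47), width = 2 · t* · s/√n = 3.95
98% CI: t* = 2.363, (75.15, 79.85), width = 2 · t* · s/√n = 4.70

The 98% CI is wider by 4.70 - 3.95 = 0.75.
Higher confidence requires a wider interval.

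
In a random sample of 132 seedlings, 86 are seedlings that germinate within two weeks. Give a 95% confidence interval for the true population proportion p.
(0.570, 0.733)

Proportion CI:
p̂ = 86/132 = 0.65152
SE = √(p̂(1-p̂)/n) = √(0.65152 · 0.34848 / 132) = 0.04147

z* = 1.960
Margin = z* · SE = 1.960 · 0.04147 = 0.0813

CI: 0.65152 ± 0.0813 = (0.570, 0.733)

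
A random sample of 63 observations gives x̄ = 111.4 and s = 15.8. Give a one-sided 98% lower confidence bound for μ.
μ ≥ 107.22

Lower bound (one-sided):
t* = 2.098 (one-sided for 98%)
Lower bound = x̄ - t* · s/√n = 111.4 - 2.098 · 15.8/√63 = 107.22

We are 98% confident that μ ≥ 107.22.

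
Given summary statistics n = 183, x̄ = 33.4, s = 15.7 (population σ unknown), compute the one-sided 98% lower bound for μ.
μ ≥ 31.00

Lower bound (one-sided):
t* = 2.069 (one-sided for 98%)
Lower bound = x̄ - t* · s/√n = 33.4 - 2.069 · 15.7/√183 = 31.00

We are 98% confident that μ ≥ 31.00.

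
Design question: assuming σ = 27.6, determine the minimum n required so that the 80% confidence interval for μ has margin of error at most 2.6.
n ≥ 186

For margin E ≤ 2.6:
n ≥ (z* · σ / E)²
n ≥ (1.282 · 27.6 / 2.6)²
n ≥ 185.20

Minimum n = 186 (rounding up)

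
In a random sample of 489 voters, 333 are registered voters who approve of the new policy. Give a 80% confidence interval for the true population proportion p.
(0.654, 0.708)

Proportion CI:
p̂ = 333/489 = 0.68098
SE = √(p̂(1-p̂)/n) = √(0.68098 · 0.31902 / 489) = 0.02108

z* = 1.282
Margin = z* · SE = 1.282 · 0.02108 = 0.0270

CI: 0.68098 ± 0.0270 = (0.654, 0.708)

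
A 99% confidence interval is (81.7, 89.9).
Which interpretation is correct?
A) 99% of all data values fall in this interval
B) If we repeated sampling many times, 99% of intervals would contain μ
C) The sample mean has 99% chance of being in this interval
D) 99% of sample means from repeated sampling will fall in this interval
B

A) Wrong — a CI is about the parameter μ, not individual data values.
B) Correct — this is the frequentist long-run coverage interpretation.
C) Wrong — x̄ is observed and sits in the interval by construction.
D) Wrong — coverage applies to intervals containing μ, not to future x̄ values.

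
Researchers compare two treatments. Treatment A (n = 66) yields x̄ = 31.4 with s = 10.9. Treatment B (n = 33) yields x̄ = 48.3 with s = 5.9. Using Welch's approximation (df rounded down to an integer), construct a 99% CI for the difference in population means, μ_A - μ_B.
(-21.34, -12.46)

Difference: x̄₁ - x̄₂ = -16.90
SE = √(s₁²/n₁ + s₂²/n₂) = √(10.9²/66 + 5.9²/33) = 1.6897
df = 96.32 → 96 (Welch–Satterthwaite, rounded down)
t* = 2.628

CI: -16.90 ± 2.628 · 1.6897 = -16.90 ± 4.44 = (-21.34, -12.46)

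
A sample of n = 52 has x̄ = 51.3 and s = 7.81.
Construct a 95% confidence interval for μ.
(49.13, 53.47)

t-interval (σ unknown):
df = n - 1 = 51
t* = 2.008 for 95% confidence

Margin of error = t* · s/√n = 2.008 · 7.81/√52 = 2.17

CI: (49.13, 53.47)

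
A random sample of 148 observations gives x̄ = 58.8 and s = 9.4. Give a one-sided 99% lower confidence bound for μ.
μ ≥ 56.98

Lower bound (one-sided):
t* = 2.352 (one-sided for 99%)
Lower bound = x̄ - t* · s/√n = 58.8 - 2.352 · 9.4/√148 = 56.98

We are 99% confident that μ ≥ 56.98.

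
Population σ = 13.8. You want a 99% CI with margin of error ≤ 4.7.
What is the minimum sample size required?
n ≥ 58

For margin E ≤ 4.7:
n ≥ (z* · σ / E)²
n ≥ (2.576 · 13.8 / 4.7)²
n ≥ 57.21

Minimum n = 58 (rounding up)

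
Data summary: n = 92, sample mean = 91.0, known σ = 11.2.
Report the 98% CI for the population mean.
(88.28, 93.72)

z-interval (σ known):
z* = 2.326 for 98% confidence

Margin of error = z* · σ/√n = 2.326 · 11.2/√92 = 2.72

CI: (91.0 - 2.72, 91.0 + 2.72) = (88.28, 93.72)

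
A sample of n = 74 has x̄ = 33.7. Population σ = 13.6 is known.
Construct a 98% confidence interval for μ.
(30.02, 37.38)

z-interval (σ known):
z* = 2.326 for 98% confidence

Margin of error = z* · σ/√n = 2.326 · 13.6/√74 = 3.68

CI: (33.7 - 3.68, 33.7 + 3.68) = (30.02, 37.38)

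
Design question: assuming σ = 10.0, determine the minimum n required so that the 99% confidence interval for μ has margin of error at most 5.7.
n ≥ 21

For margin E ≤ 5.7:
n ≥ (z* · σ / E)²
n ≥ (2.576 · 10.0 / 5.7)²
n ≥ 20.42

Minimum n = 21 (rounding up)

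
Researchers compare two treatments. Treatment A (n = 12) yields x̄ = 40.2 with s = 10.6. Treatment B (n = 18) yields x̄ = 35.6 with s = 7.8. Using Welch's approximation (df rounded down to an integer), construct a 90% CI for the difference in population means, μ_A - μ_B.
(-1.59, 10.79)

Difference: x̄₁ - x̄₂ = 4.60
SE = √(s₁²/n₁ + s₂²/n₂) = √(10.6²/12 + 7.8²/18) = 3.5698
df = 18.79 → 18 (Welch–Satterthwaite, rounded down)
t* = 1.734

CI: 4.60 ± 1.734 · 3.5698 = 4.60 ± 6.19 = (-1.59, 10.79)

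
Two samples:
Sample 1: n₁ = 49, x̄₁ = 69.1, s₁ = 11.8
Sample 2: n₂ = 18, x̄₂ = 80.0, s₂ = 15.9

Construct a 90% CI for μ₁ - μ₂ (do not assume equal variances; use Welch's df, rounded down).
(-17.93, -3.87)

Difference: x̄₁ - x̄₂ = -10.90
SE = √(s₁²/n₁ + s₂²/n₂) = √(11.8²/49 + 15.9²/18) = 4.1093
df = 24.22 → 24 (Welch–Satterthwaite, rounded down)
t* = 1.711

CI: -10.90 ± 1.711 · 4.1093 = -10.90 ± 7.03 = (-17.93, -3.87)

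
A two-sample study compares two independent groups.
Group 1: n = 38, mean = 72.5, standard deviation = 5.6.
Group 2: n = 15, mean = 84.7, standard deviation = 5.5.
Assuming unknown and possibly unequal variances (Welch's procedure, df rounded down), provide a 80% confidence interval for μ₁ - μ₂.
(-14.42, -9.98)

Difference: x̄₁ - x̄₂ = -12.20
SE = √(s₁²/n₁ + s₂²/n₂) = √(5.6²/38 + 5.5²/15) = 1.6858
df = 26.15 → 26 (Welch–Satterthwaite, rounded down)
t* = 1.315

CI: -12.20 ± 1.315 · 1.6858 = -12.20 ± 2.22 = (-14.42, -9.98)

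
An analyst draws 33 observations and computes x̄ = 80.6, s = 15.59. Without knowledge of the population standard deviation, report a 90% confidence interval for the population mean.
(76.00, 85.20)

t-interval (σ unknown):
df = n - 1 = 32
t* = 1.694 for 90% confidence

Margin of error = t* · s/√n = 1.694 · 15.59/√33 = 4.60

CI: (76.00, 85.20)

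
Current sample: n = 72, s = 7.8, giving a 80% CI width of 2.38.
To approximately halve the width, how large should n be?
n ≈ 288

CI width ∝ 1/√n
To reduce width by factor 2, need √n to grow by 2 → need 2² = 4 times as many samples.

Current: n = 72, width = 2.38
New: n = 288, width ≈ 1.18

Width reduced by factor of 2.38/1.18 = 2.02.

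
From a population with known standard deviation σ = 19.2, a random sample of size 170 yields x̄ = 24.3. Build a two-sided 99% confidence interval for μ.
(20.51, 28.09)

z-interval (σ known):
z* = 2.576 for 99% confidence

Margin of error = z* · σ/√n = 2.576 · 19.2/√170 = 3.79

CI: (24.3 - 3.79, 24.3 + 3.79) = (20.51, 28.09)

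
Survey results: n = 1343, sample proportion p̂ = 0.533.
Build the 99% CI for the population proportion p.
(0.498, 0.568)

Proportion CI:
SE = √(p̂(1-p̂)/n) = √(0.533 · 0.467 / 1343) = 0.01361

z* = 2.576
Margin = z* · SE = 2.576 · 0.01361 = 0.0351

CI: 0.533 ± 0.0351 = (0.498, 0.568)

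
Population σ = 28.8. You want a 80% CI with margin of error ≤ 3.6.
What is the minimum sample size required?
n ≥ 106

For margin E ≤ 3.6:
n ≥ (z* · σ / E)²
n ≥ (1.282 · 28.8 / 3.6)²
n ≥ 105.19

Minimum n = 106 (rounding up)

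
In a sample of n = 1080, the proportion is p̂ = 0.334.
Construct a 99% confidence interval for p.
(0.297, 0.371)

Proportion CI:
SE = √(p̂(1-p̂)/n) = √(0.334 · 0.666 / 1080) = 0.01435

z* = 2.576
Margin = z* · SE = 2.576 · 0.01435 = 0.0370

CI: 0.334 ± 0.0370 = (0.297, 0.371)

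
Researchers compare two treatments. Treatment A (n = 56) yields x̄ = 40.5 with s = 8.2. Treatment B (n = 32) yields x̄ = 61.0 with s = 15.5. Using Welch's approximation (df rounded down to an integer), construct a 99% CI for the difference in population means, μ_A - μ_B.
(-28.47, -12.53)

Difference: x̄₁ - x̄₂ = -20.50
SE = √(s₁²/n₁ + s₂²/n₂) = √(8.2²/56 + 15.5²/32) = 2.9510
df = 41.12 → 41 (Welch–Satterthwaite, rounded down)
t* = 2.701

CI: -20.50 ± 2.701 · 2.9510 = -20.50 ± 7.97 = (-28.47, -12.53)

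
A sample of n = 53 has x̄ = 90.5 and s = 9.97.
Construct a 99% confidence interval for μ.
(86.84, 94.16)

t-interval (σ unknown):
df = n - 1 = 52
t* = 2.674 for 99% confidence

Margin of error = t* · s/√n = 2.674 · 9.97/√53 = 3.66

CI: (86.84, 94.16)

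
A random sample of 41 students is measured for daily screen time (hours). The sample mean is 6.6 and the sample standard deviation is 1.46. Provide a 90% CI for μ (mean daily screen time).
(6.22, 6.98)

t-interval (σ unknown):
df = n - 1 = 40
t* = 1.684 for 90% confidence

Margin of error = t* · s/√n = 1.684 · 1.46/√41 = 0.38

CI: (6.22, 6.98)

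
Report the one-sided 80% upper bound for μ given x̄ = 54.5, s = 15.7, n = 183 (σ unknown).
μ ≤ 55.48

Upper bound (one-sided):
t* = 0.844 (one-sided for 80%)
Upper bound = x̄ + t* · s/√n = 54.5 + 0.844 · 15.7/√183 = 55.48

We are 80% confident that μ ≤ 55.48.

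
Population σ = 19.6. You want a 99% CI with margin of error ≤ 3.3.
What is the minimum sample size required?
n ≥ 235

For margin E ≤ 3.3:
n ≥ (z* · σ / E)²
n ≥ (2.576 · 19.6 / 3.3)²
n ≥ 234.09

Minimum n = 235 (rounding up)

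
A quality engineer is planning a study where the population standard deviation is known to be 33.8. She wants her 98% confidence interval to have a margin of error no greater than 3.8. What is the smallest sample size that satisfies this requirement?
n ≥ 429

For margin E ≤ 3.8:
n ≥ (z* · σ / E)²
n ≥ (2.326 · 33.8 / 3.8)²
n ≥ 428.04

Minimum n = 429 (rounding up)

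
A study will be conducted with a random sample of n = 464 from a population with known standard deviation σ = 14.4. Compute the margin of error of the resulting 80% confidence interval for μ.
Margin of error = 0.86

Margin of error = z* · σ/√n
= 1.282 · 14.4/√464
= 1.282 · 14.4/21.5407
= 0.86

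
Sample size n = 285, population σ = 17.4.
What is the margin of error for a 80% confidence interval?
Margin of error = 1.32

Margin of error = z* · σ/√n
= 1.282 · 17.4/√285
= 1.282 · 17.4/16.8819
= 1.32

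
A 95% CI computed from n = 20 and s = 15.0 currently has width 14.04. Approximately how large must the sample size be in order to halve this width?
n ≈ 80

CI width ∝ 1/√n
To reduce width by factor 2, need √n to grow by 2 → need 2² = 4 times as many samples.

Current: n = 20, width = 14.04
New: n = 80, width ≈ 6.67

Width reduced by factor of 14.04/6.67 = 2.10.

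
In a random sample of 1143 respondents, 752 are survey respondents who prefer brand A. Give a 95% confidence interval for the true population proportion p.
(0.630, 0.685)

Proportion CI:
p̂ = 752/1143 = 0.65792
SE = √(p̂(1-p̂)/n) = √(0.65792 · 0.34208 / 1143) = 0.01403

z* = 1.960
Margin = z* · SE = 1.960 · 0.01403 = 0.0275

CI: 0.65792 ± 0.0275 = (0.630, 0.685)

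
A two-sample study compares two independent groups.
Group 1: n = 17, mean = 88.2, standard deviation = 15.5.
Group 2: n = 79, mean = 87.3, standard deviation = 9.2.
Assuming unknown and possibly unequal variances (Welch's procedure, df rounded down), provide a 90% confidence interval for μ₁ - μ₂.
(-5.86, 7.66)

Difference: x̄₁ - x̄₂ = 0.90
SE = √(s₁²/n₁ + s₂²/n₂) = √(15.5²/17 + 9.2²/79) = 3.8992
df = 18.50 → 18 (Welch–Satterthwaite, rounded down)
t* = 1.734

CI: 0.90 ± 1.734 · 3.8992 = 0.90 ± 6.76 = (-5.86, 7.66)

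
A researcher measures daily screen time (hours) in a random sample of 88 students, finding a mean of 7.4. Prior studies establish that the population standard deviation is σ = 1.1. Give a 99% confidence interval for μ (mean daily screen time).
(7.10, 7.70)

z-interval (σ known):
z* = 2.576 for 99% confidence

Margin of error = z* · σ/√n = 2.576 · 1.1/√88 = 0.30

CI: (7.4 - 0.30, 7.4 + 0.30) = (7.10, 7.70)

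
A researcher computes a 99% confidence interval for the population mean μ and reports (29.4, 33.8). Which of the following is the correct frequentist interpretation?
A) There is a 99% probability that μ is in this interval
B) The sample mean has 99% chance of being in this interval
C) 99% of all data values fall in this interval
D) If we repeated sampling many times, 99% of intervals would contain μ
D

A) Wrong — μ is fixed; the randomness lives in the interval, not in μ.
B) Wrong — x̄ is observed and sits in the interval by construction.
C) Wrong — a CI is about the parameter μ, not individual data values.
D) Correct — this is the frequentist long-run coverage interpretation.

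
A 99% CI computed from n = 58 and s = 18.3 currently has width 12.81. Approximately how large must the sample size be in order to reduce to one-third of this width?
n ≈ 522

CI width ∝ 1/√n
To reduce width by factor 3, need √n to grow by 3 → need 3² = 9 times as many samples.

Current: n = 58, width = 12.81
New: n = 522, width ≈ 4.14

Width reduced by factor of 12.81/4.14 = 3.09.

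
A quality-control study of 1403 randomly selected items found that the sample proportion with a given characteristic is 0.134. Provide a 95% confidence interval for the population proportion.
(0.116, 0.152)

Proportion CI:
SE = √(p̂(1-p̂)/n) = √(0.134 · 0.866 / 1403) = 0.00909

z* = 1.960
Margin = z* · SE = 1.960 · 0.00909 = 0.0178

CI: 0.134 ± 0.0178 = (0.116, 0.152)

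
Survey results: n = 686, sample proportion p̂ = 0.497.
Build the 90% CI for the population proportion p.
(0.466, 0.528)

Proportion CI:
SE = √(p̂(1-p̂)/n) = √(0.497 · 0.503 / 686) = 0.01909

z* = 1.645
Margin = z* · SE = 1.645 · 0.01909 = 0.0314

CI: 0.497 ± 0.0314 = (0.466, 0.528)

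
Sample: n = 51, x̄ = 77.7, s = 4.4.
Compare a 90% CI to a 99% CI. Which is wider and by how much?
99% CI is wider by 1.23

df = 50
90% CI: t* = 1.676, (76.67, 78.73), width = 2 · t* · s/√n = 2.07
99% CI: t* = 2.678, (76.05, 79.35), width = 2 · t* · s/√n = 3.30

The 99% CI is wider by 3.30 - 2.07 = 1.23.
Higher confidence requires a wider interval.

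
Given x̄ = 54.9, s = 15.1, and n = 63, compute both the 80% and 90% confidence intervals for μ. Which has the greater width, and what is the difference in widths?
90% CI is wider by 1.42

df = 62
80% CI: t* = 1.295, (52.44, 57.36), width = 2 · t* · s/√n = 4.93
90% CI: t* = 1.670, (51.72, 58.08), width = 2 · t* · s/√n = 6.35

The 90% CI is wider by 6.35 - 4.93 = 1.42.
Higher confidence requires a wider interval.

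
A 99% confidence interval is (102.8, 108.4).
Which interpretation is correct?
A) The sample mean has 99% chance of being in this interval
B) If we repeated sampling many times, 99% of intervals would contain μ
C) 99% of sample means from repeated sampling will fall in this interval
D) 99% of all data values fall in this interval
B

A) Wrong — x̄ is observed and sits in the interval by construction.
B) Correct — this is the frequentist long-run coverage interpretation.
C) Wrong — coverage applies to intervals containing μ, not to future x̄ values.
D) Wrong — a CI is about the parameter μ, not individual data values.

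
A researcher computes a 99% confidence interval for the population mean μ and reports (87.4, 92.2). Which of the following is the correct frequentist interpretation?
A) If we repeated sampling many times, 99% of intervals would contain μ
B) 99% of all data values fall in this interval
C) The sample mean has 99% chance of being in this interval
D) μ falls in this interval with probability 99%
A

A) Correct — this is the frequentist long-run coverage interpretation.
B) Wrong — a CI is about the parameter μ, not individual data values.
C) Wrong — x̄ is observed and sits in the interval by construction.
D) Wrong — μ is fixed; the randomness lives in the interval, not in μ.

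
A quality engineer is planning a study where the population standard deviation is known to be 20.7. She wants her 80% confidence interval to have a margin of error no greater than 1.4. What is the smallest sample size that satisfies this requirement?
n ≥ 360

For margin E ≤ 1.4:
n ≥ (z* · σ / E)²
n ≥ (1.282 · 20.7 / 1.4)²
n ≥ 359.30

Minimum n = 360 (rounding up)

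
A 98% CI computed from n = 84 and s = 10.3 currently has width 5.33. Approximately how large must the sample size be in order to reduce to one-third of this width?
n ≈ 756

CI width ∝ 1/√n
To reduce width by factor 3, need √n to grow by 3 → need 3² = 9 times as many samples.

Current: n = 84, width = 5.33
New: n = 756, width ≈ 1.75

Width reduced by factor of 5.33/1.75 = 3.05.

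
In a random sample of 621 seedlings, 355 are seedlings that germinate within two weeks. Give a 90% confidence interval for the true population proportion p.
(0.539, 0.604)

Proportion CI:
p̂ = 355/621 = 0.57166
SE = √(p̂(1-p̂)/n) = √(0.57166 · 0.42834 / 621) = 0.01986

z* = 1.645
Margin = z* · SE = 1.645 · 0.01986 = 0.0327

CI: 0.57166 ± 0.0327 = (0.539, 0.604)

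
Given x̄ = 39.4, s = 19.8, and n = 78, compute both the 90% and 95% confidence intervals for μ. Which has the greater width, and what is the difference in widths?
95% CI is wider by 1.46

df = 77
90% CI: t* = 1.665, (35.67, 43.13), width = 2 · t* · s/√n = 7.47
95% CI: t* = 1.991, (34.94, 43.86), width = 2 · t* · s/√n = 8.93

The 95% CI is wider by 8.93 - 7.47 = 1.46.
Higher confidence requires a wider interval.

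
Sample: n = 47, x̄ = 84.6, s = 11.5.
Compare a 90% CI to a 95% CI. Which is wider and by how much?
95% CI is wider by 1.12

df = 46
90% CI: t* = 1.679, (81.78, 87.42), width = 2 · t* · s/√n = 5.63
95% CI: t* = 2.013, (81.22, 87.98), width = 2 · t* · s/√n = 6.75

The 95% CI is wider by 6.75 - 5.63 = 1.12.
Higher confidence requires a wider interval.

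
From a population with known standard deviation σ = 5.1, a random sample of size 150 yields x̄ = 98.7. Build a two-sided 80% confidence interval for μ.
(98.17, 99.23)

z-interval (σ known):
z* = 1.282 for 80% confidence

Margin of error = z* · σ/√n = 1.282 · 5.1/√150 = 0.53

CI: (98.7 - 0.53, 98.7 + 0.53) = (98.17, 99.23)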